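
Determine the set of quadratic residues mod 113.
QRs mod 113: {1, 2, 4, 7, 8, 9, 11, 13, 14, 15, 16, 18, 22, 25, 26, 28, 30, 31, 32, 36, 41, 44, 49, 50, 51, 52, 53, 56, 57, 60, 61, 62, 63, 64, 69, 72, 77, 81, 82, 83, 85, 87, 88, 91, 95, 97, 98, 99, 100, 102, 104, 105, 106, 109, 111, 112}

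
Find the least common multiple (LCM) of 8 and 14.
56

First find GCD(8, 14) using the Euclidean algorithm:
8 = 0 × 14 + 8
14 = 1 × 8 + 6
8 = 1 × 6 + 2
6 = 3 × 2 + 0
GCD(8, 14) = 2

LCM formula: LCM(a, b) = (a × b) / GCD(a, b)
LCM(8, 14) = (8 × 14) / 2
LCM(8, 14) = 112 / 2
LCM(8, 14) = 56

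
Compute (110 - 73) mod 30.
7

(110 - 73) = 37
37 mod 30 = 7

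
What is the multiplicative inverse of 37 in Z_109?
37^(-1) ≡ 56 (mod 109). Verification: 37 × 56 = 2072 ≡ 1 (mod 109)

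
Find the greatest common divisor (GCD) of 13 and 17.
1

Using the Euclidean algorithm:
13 = 0 × 17 + 13
17 = 1 × 13 + 4
13 = 3 × 4 + 1
4 = 4 × 1 + 0

GCD(13, 17) = 1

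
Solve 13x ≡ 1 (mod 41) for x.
19

Using Extended Euclidean Algorithm:
gcd(13, 41) = 1
Bezout coefficients: 13 × 19 + 41 × -6 = 1
So 13 × 19 ≡ 1 (mod 41)
The inverse is 19 mod 41 = 19
Verification: 13 × 19 = 247 = 6 × 41 + 1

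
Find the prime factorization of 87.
3 × 29

Divide by primes starting from smallest:
87 ÷ 3 = 29
29 ÷ 29 = 1

87 = 3 × 29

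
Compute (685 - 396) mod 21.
16

(685 - 396) = 289
289 mod 21 = 16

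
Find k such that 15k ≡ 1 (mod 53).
15^(-1) ≡ 46 (mod 53). Verification: 15 × 46 = 690 ≡ 1 (mod 53)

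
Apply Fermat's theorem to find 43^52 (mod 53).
By Fermat's Little Theorem, 43^{52} ≡ 1 (mod 53) since 53 is prime and gcd(43, 53) = 1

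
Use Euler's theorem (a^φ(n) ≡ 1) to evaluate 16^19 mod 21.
By Euler: 16^{12} ≡ 1 (mod 21) since gcd(16, 21) = 1. 19 = 1×12 + 7. So 16^{19} ≡ 16^{7} ≡ 16 (mod 21)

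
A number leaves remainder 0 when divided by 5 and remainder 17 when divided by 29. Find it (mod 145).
M = 5 × 29 = 145. M₁ = 29, y₁ ≡ 4 (mod 5). M₂ = 5, y₂ ≡ 6 (mod 29). t = 0×29×4 + 17×5×6 ≡ 75 (mod 145)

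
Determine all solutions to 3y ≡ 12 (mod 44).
4

Since gcd(3, 44) = 1 divides 12, a solution exists.
Multiply both sides by the inverse of 3 mod 44:
  3^(-1) mod 44 = 15
  x ≡ 15 × 12 ≡ 180 ≡ 4 (mod 44)
Verification: 3 × 4 = 12 = 0 × 44 + 12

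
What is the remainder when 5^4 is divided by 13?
4 = 4 (binary 100). Repeated squaring mod 13: 5^1 ≡ 5; 5^2 ≡ 5² = 25 ≡ 12; 5^4 ≡ 12² = 144 ≡ 1. So 5^4 ≡ 1 (mod 13).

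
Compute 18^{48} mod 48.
0

Using successive squaring:
Binary expansion of 48: 110000
Powers of 18 mod 48 (each is the square of the previous):
  18^1 ≡ 18 (mod 48)
  18^2 ≡ 18² = 324 ≡ 36 (mod 48)
  18^4 ≡ 36² = 1296 ≡ 0 (mod 48)
  18^8 ≡ 0² = 0 ≡ 0 (mod 48)
  18^16 ≡ 0² = 0 ≡ 0 (mod 48)
  18^32 ≡ 0² = 0 ≡ 0 (mod 48)
48 = 32 + 16, so 18^48 = 18^32 × 18^16 ≡ 0 × 0 (mod 48)
Multiplying step by step:
  0 × 0 = 0 ≡ 0 (mod 48)
Result: 18^48 ≡ 0 (mod 48)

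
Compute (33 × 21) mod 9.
0

(33 × 21) = 693
693 mod 9 = 0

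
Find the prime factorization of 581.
7 × 83

Divide by primes starting from smallest:
581 ÷ 7 = 83
83 ÷ 83 = 1

581 = 7 × 83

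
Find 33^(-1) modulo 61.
37

Using Extended Euclidean Algorithm:
gcd(33, 61) = 1
Bezout coefficients: 33 × -24 + 61 × 13 = 1
So 33 × -24 ≡ 1 (mod 61)
The inverse is -24 mod 61 = 37
Verification: 33 × 37 = 1221 = 20 × 61 + 1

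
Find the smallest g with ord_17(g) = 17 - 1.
p - 1 = 16 has prime divisors 2. h is a primitive root mod 17 iff h^(16/q) ≢ 1 (mod 17) for each such q.
h = 2: 2^8 ≡ 1 (mod 17); 2^8 ≡ 1, so not a primitive root.
h = 3: 3^8 ≡ 16 (mod 17); none is 1, so 3 has order 16 and is a primitive root.
The smallest primitive root mod 17 is g = 3.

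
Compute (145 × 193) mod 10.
5

(145 × 193) = 27985
27985 mod 10 = 5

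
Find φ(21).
12

Prime factorization: 21 = 3 × 7
Using the formula φ(n) = n × Π(1 - 1/p) for each prime factor p:
φ(21) = 21 × (1 - 1/3) × (1 - 1/7)
φ(21) = 12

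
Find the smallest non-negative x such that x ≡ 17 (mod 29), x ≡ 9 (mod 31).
133

Using the Chinese Remainder Theorem:
M = product of moduli = 899
For equation 1: M_1 = 31, 31 ≡ 2 (mod 29), inverse of 31 mod 29 is 15 (check: 2 × 15 = 30 ≡ 1 (mod 29))
For equation 2: M_2 = 29, 29 ≡ 29 (mod 31), inverse of 29 mod 31 is 15 (check: 29 × 15 = 435 ≡ 1 (mod 31))
Combine: x ≡ Σ r_i×M_i×(M_i⁻¹ mod m_i) = 17×31×15 + 9×29×15 = 7905 + 3915 = 11820
11820 mod 899 = 133
x ≡ 133 (mod 899)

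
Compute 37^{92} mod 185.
111

Using successive squaring:
Binary expansion of 92: 1011100
Powers of 37 mod 185 (each is the square of the previous):
  37^1 ≡ 37 (mod 185)
  37^2 ≡ 37² = 1369 ≡ 74 (mod 185)
  37^4 ≡ 74² = 5476 ≡ 111 (mod 185)
  37^8 ≡ 111² = 12321 ≡ 111 (mod 185)
  37^16 ≡ 111² = 12321 ≡ 111 (mod 185)
  37^32 ≡ 111² = 12321 ≡ 111 (mod 185)
  37^64 ≡ 111² = 12321 ≡ 111 (mod 185)
92 = 64 + 16 + 8 + 4, so 37^92 = 37^64 × 37^16 × 37^8 × 37^4 ≡ 111 × 111 × 111 × 111 (mod 185)
Multiplying step by step:
  111 × 111 = 12321 ≡ 111 (mod 185)
  111 × 111 = 12321 ≡ 111 (mod 185)
  111 × 111 = 12321 ≡ 111 (mod 185)
Result: 37^92 ≡ 111 (mod 185)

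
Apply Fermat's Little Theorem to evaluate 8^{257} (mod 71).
2

By Fermat's Little Theorem, a^(p-1) ≡ 1 (mod p) for prime p and gcd(a, p) = 1
Here p = 71, so 8^70 ≡ 1 (mod 71)
We can reduce the exponent: 257 mod 70 = 47
So 8^257 ≡ 8^47 (mod 71)
Computing: 8^47 mod 71 = 2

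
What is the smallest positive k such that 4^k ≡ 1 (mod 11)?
Powers of 4 mod 11: 4^1≡4, 4^2≡5, 4^3≡9, 4^4≡3, 4^5≡1. Order = 5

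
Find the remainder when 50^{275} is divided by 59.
By Fermat: 50^{58} ≡ 1 (mod 59). 275 = 4×58 + 43. So 50^{275} ≡ 50^{43} ≡ 39 (mod 59)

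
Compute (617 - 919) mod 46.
20

(617 - 919) = -302
-302 mod 46 = 20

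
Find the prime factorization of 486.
2 × 3^5

Divide by primes starting from smallest:
486 ÷ 2 = 243
243 ÷ 3 = 81
81 ÷ 3 = 27
27 ÷ 3 = 9
9 ÷ 3 = 3
3 ÷ 3 = 1

486 = 2 × 3^5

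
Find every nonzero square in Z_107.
QRs mod 107: {1, 3, 4, 9, 10, 11, 12, 13, 14, 16, 19, 23, 25, 27, 29, 30, 33, 34, 35, 36, 37, 39, 40, 41, 42, 44, 47, 48, 49, 52, 53, 56, 57, 61, 62, 64, 69, 75, 76, 79, 81, 83, 85, 86, 87, 89, 90, 92, 99, 100, 101, 102, 105}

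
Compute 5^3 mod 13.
3 = 2 + 1 (binary 11). Repeated squaring mod 13: 5^1 ≡ 5; 5^2 ≡ 5² = 25 ≡ 12. Multiply: 5^3 = 5^2 × 5^1 ≡ 12 × 5 (mod 13): 12 × 5 = 60 ≡ 8. So 5^3 ≡ 8 (mod 13).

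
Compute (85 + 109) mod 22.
18

(85 + 109) = 194
194 mod 22 = 18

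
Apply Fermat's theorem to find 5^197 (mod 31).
By Fermat: 5^{30} ≡ 1 (mod 31). 197 = 6×30 + 17. So 5^{197} ≡ 5^{17} ≡ 25 (mod 31)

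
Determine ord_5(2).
Powers of 2 mod 5: 2^1≡2, 2^2≡4, 2^3≡3, 2^4≡1. Order = 4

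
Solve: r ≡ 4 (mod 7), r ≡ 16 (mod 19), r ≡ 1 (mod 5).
M = 7 × 19 × 5 = 665. M₁ = 95, y₁ ≡ 2 (mod 7). M₂ = 35, y₂ ≡ 6 (mod 19). M₃ = 133, y₃ ≡ 2 (mod 5). r = 4×95×2 + 16×35×6 + 1×133×2 ≡ 396 (mod 665)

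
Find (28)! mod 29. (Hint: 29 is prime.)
By Wilson's theorem, (28)! ≡ -1 ≡ 28 (mod 29)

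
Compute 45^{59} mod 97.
51

Using successive squaring:
Binary expansion of 59: 111011
Powers of 45 mod 97 (each is the square of the previous):
  45^1 ≡ 45 (mod 97)
  45^2 ≡ 45² = 2025 ≡ 85 (mod 97)
  45^4 ≡ 85² = 7225 ≡ 47 (mod 97)
  45^8 ≡ 47² = 2209 ≡ 75 (mod 97)
  45^16 ≡ 75² = 5625 ≡ 96 (mod 97)
  45^32 ≡ 96² = 9216 ≡ 1 (mod 97)
59 = 32 + 16 + 8 + 2 + 1, so 45^59 = 45^32 × 45^16 × 45^8 × 45^2 × 45^1 ≡ 1 × 96 × 75 × 85 × 45 (mod 97)
Multiplying step by step:
  1 × 96 = 96 ≡ 96 (mod 97)
  96 × 75 = 7200 ≡ 22 (mod 97)
  22 × 85 = 1870 ≡ 27 (mod 97)
  27 × 45 = 1215 ≡ 51 (mod 97)
Result: 45^59 ≡ 51 (mod 97)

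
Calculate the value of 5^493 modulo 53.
Using Fermat: 5^{52} ≡ 1 (mod 53). 493 ≡ 25 (mod 52). So 5^{493} ≡ 5^{25} ≡ 21 (mod 53)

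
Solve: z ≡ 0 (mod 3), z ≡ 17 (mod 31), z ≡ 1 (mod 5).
M = 3 × 31 × 5 = 465. M₁ = 155, y₁ ≡ 2 (mod 3). M₂ = 15, y₂ ≡ 29 (mod 31). M₃ = 93, y₃ ≡ 2 (mod 5). z = 0×155×2 + 17×15×29 + 1×93×2 ≡ 141 (mod 465)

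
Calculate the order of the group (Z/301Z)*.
252

Prime factorization: 301 = 7 × 43
Using the formula φ(n) = n × Π(1 - 1/p) for each prime factor p:
φ(301) = 301 × (1 - 1/7) × (1 - 1/43)
φ(301) = 252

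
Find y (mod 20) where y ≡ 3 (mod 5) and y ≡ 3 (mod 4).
M = 5 × 4 = 20. M₁ = 4, y₁ ≡ 4 (mod 5). M₂ = 5, y₂ ≡ 1 (mod 4). y = 3×4×4 + 3×5×1 ≡ 3 (mod 20)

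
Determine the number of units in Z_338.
156

Prime factorization: 338 = 2 × 13^2
Using the formula φ(n) = n × Π(1 - 1/p) for each prime factor p:
φ(338) = 338 × (1 - 1/2) × (1 - 1/13)
φ(338) = 156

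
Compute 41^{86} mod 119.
43

Using successive squaring:
Binary expansion of 86: 1010110
Powers of 41 mod 119 (each is the square of the previous):
  41^1 ≡ 41 (mod 119)
  41^2 ≡ 41² = 1681 ≡ 15 (mod 119)
  41^4 ≡ 15² = 225 ≡ 106 (mod 119)
  41^8 ≡ 106² = 11236 ≡ 50 (mod 119)
  41^16 ≡ 50² = 2500 ≡ 1 (mod 119)
  41^32 ≡ 1² = 1 ≡ 1 (mod 119)
  41^64 ≡ 1² = 1 ≡ 1 (mod 119)
86 = 64 + 16 + 4 + 2, so 41^86 = 41^64 × 41^16 × 41^4 × 41^2 ≡ 1 × 1 × 106 × 15 (mod 119)
Multiplying step by step:
  1 × 1 = 1 ≡ 1 (mod 119)
  1 × 106 = 106 ≡ 106 (mod 119)
  106 × 15 = 1590 ≡ 43 (mod 119)
Result: 41^86 ≡ 43 (mod 119)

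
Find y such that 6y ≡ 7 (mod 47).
9

Since gcd(6, 47) = 1 divides 7, a solution exists.
Multiply both sides by the inverse of 6 mod 47:
  6^(-1) mod 47 = 8
  x ≡ 8 × 7 ≡ 56 ≡ 9 (mod 47)
Verification: 6 × 9 = 54 = 1 × 47 + 7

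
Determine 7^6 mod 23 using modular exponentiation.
6 = 4 + 2 (binary 110). Repeated squaring mod 23: 7^1 ≡ 7; 7^2 ≡ 7² = 49 ≡ 3; 7^4 ≡ 3² = 9 ≡ 9. Multiply: 7^6 = 7^4 × 7^2 ≡ 9 × 3 (mod 23): 9 × 3 = 27 ≡ 4. So 7^6 ≡ 4 (mod 23).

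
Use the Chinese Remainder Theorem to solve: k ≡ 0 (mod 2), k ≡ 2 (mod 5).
M = 2 × 5 = 10. M₁ = 5, y₁ ≡ 1 (mod 2). M₂ = 2, y₂ ≡ 3 (mod 5). k = 0×5×1 + 2×2×3 ≡ 2 (mod 10)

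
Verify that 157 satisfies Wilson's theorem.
(156)! mod 157 = 156. Since this equals -1 (mod 157), Wilson confirms 157 is prime.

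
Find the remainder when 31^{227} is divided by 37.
By Fermat: 31^{36} ≡ 1 (mod 37). 227 = 6×36 + 11. So 31^{227} ≡ 31^{11} ≡ 6 (mod 37)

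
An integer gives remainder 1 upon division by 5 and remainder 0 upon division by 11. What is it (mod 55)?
M = 5 × 11 = 55. M₁ = 11, y₁ ≡ 1 (mod 5). M₂ = 5, y₂ ≡ 9 (mod 11). m = 1×11×1 + 0×5×9 ≡ 11 (mod 55). The smallest positive such number is 11.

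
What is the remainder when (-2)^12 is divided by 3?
Using Fermat: (-2)^{2} ≡ 1 (mod 3). 12 ≡ 0 (mod 2). So (-2)^{12} ≡ (-2)^{0} ≡ 1 (mod 3)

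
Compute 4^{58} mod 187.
152

Using successive squaring:
Binary expansion of 58: 111010
Powers of 4 mod 187 (each is the square of the previous):
  4^1 ≡ 4 (mod 187)
  4^2 ≡ 4² = 16 ≡ 16 (mod 187)
  4^4 ≡ 16² = 256 ≡ 69 (mod 187)
  4^8 ≡ 69² = 4761 ≡ 86 (mod 187)
  4^16 ≡ 86² = 7396 ≡ 103 (mod 187)
  4^32 ≡ 103² = 10609 ≡ 137 (mod 187)
58 = 32 + 16 + 8 + 2, so 4^58 = 4^32 × 4^16 × 4^8 × 4^2 ≡ 137 × 103 × 86 × 16 (mod 187)
Multiplying step by step:
  137 × 103 = 14111 ≡ 86 (mod 187)
  86 × 86 = 7396 ≡ 103 (mod 187)
  103 × 16 = 1648 ≡ 152 (mod 187)
Result: 4^58 ≡ 152 (mod 187)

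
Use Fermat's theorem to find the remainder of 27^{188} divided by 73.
1

By Fermat's Little Theorem, a^(p-1) ≡ 1 (mod p) for prime p and gcd(a, p) = 1
Here p = 73, so 27^72 ≡ 1 (mod 73)
We can reduce the exponent: 188 mod 72 = 44
So 27^188 ≡ 27^44 (mod 73)
Computing: 27^44 mod 73 = 1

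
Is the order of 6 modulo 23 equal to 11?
Yes, ord_23(6) = 11.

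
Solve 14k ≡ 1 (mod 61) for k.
48

Using Extended Euclidean Algorithm:
gcd(14, 61) = 1
Bezout coefficients: 14 × -13 + 61 × 3 = 1
So 14 × -13 ≡ 1 (mod 61)
The inverse is -13 mod 61 = 48
Verification: 14 × 48 = 672 = 11 × 61 + 1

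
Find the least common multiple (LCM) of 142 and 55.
7810

First find GCD(142, 55) using the Euclidean algorithm:
142 = 2 × 55 + 32
55 = 1 × 32 + 23
32 = 1 × 23 + 9
23 = 2 × 9 + 5
9 = 1 × 5 + 4
5 = 1 × 4 + 1
4 = 4 × 1 + 0
GCD(142, 55) = 1

LCM formula: LCM(a, b) = (a × b) / GCD(a, b)
LCM(142, 55) = (142 × 55) / 1
LCM(142, 55) = 7810 / 1
LCM(142, 55) = 7810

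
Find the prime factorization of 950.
2 × 5^2 × 19

Divide by primes starting from smallest:
950 ÷ 2 = 475
475 ÷ 5 = 95
95 ÷ 5 = 19
19 ÷ 19 = 1

950 = 2 × 5^2 × 19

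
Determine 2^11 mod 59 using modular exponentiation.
Using repeated squaring. 11 = 8 + 2 + 1 (binary 1011). Repeated squaring mod 59: 2^1 ≡ 2; 2^2 ≡ 2² = 4 ≡ 4; 2^4 ≡ 4² = 16 ≡ 16; 2^8 ≡ 16² = 256 ≡ 20. Multiply: 2^11 = 2^8 × 2^2 × 2^1 ≡ 20 × 4 × 2 (mod 59): 20 × 4 = 80 ≡ 21; 21 × 2 = 42 ≡ 42. So 2^11 ≡ 42 (mod 59).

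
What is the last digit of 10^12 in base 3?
Using Fermat: 10^{2} ≡ 1 (mod 3). 12 ≡ 0 (mod 2). So 10^{12} ≡ 10^{0} ≡ 1 (mod 3)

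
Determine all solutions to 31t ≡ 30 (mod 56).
10

Since gcd(31, 56) = 1 divides 30, a solution exists.
Multiply both sides by the inverse of 31 mod 56:
  31^(-1) mod 56 = 47
  x ≡ 47 × 30 ≡ 1410 ≡ 10 (mod 56)
Verification: 31 × 10 = 310 = 5 × 56 + 30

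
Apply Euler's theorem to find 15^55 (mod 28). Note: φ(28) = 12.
By Euler: 15^{12} ≡ 1 (mod 28) since gcd(15, 28) = 1. 55 = 4×12 + 7. So 15^{55} ≡ 15^{7} ≡ 15 (mod 28)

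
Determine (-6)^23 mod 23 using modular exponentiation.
Using Fermat: (-6)^{22} ≡ 1 (mod 23). 23 ≡ 1 (mod 22). So (-6)^{23} ≡ (-6)^{1} ≡ 17 (mod 23)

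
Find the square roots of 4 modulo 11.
The square roots of 4 mod 11 are 9 and 2. Verify: 9² = 81 ≡ 4 (mod 11)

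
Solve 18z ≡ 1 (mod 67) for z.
18^(-1) ≡ 41 (mod 67). Verification: 18 × 41 = 738 ≡ 1 (mod 67)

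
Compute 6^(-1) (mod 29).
5

Using Extended Euclidean Algorithm:
gcd(6, 29) = 1
Bezout coefficients: 6 × 5 + 29 × -1 = 1
So 6 × 5 ≡ 1 (mod 29)
The inverse is 5 mod 29 = 5
Verification: 6 × 5 = 30 = 1 × 29 + 1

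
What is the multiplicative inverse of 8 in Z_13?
5

Using Extended Euclidean Algorithm:
gcd(8, 13) = 1
Bezout coefficients: 8 × 5 + 13 × -3 = 1
So 8 × 5 ≡ 1 (mod 13)
The inverse is 5 mod 13 = 5
Verification: 8 × 5 = 40 = 3 × 13 + 1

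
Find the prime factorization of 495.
3^2 × 5 × 11

Divide by primes starting from smallest:
495 ÷ 3 = 165
165 ÷ 3 = 55
55 ÷ 5 = 11
11 ÷ 11 = 1

495 = 3^2 × 5 × 11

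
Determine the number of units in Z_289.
272

Prime factorization: 289 = 17^2
Using the formula φ(n) = n × Π(1 - 1/p) for each prime factor p:
φ(289) = 289 × (1 - 1/17)
φ(289) = 272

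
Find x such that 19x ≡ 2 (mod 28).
6

Since gcd(19, 28) = 1 divides 2, a solution exists.
Multiply both sides by the inverse of 19 mod 28:
  19^(-1) mod 28 = 3
  x ≡ 3 × 2 ≡ 6 ≡ 6 (mod 28)
Verification: 19 × 6 = 114 = 4 × 28 + 2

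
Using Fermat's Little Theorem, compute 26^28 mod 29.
By Fermat's Little Theorem, 26^{28} ≡ 1 (mod 29) since 29 is prime and gcd(26, 29) = 1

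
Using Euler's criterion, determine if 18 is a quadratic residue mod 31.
By Euler's criterion: 18^{15} ≡ 1 (mod 31). Since this equals 1, 18 is a QR.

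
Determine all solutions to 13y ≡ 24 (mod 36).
24

Since gcd(13, 36) = 1 divides 24, a solution exists.
Multiply both sides by the inverse of 13 mod 36:
  13^(-1) mod 36 = 25
  x ≡ 25 × 24 ≡ 600 ≡ 24 (mod 36)
Verification: 13 × 24 = 312 = 8 × 36 + 24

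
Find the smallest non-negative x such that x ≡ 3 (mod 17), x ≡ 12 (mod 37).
530

Using the Chinese Remainder Theorem:
M = product of moduli = 629
For equation 1: M_1 = 37, 37 ≡ 3 (mod 17), inverse of 37 mod 17 is 6 (check: 3 × 6 = 18 ≡ 1 (mod 17))
For equation 2: M_2 = 17, 17 ≡ 17 (mod 37), inverse of 17 mod 37 is 24 (check: 17 × 24 = 408 ≡ 1 (mod 37))
Combine: x ≡ Σ r_i×M_i×(M_i⁻¹ mod m_i) = 3×37×6 + 12×17×24 = 666 + 4896 = 5562
5562 mod 629 = 530
x ≡ 530 (mod 629)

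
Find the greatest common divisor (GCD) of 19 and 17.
1

Using the Euclidean algorithm:
19 = 1 × 17 + 2
17 = 8 × 2 + 1
2 = 2 × 1 + 0

GCD(19, 17) = 1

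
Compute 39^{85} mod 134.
49

Using successive squaring:
Binary expansion of 85: 1010101
Powers of 39 mod 134 (each is the square of the previous):
  39^1 ≡ 39 (mod 134)
  39^2 ≡ 39² = 1521 ≡ 47 (mod 134)
  39^4 ≡ 47² = 2209 ≡ 65 (mod 134)
  39^8 ≡ 65² = 4225 ≡ 71 (mod 134)
  39^16 ≡ 71² = 5041 ≡ 83 (mod 134)
  39^32 ≡ 83² = 6889 ≡ 55 (mod 134)
  39^64 ≡ 55² = 3025 ≡ 77 (mod 134)
85 = 64 + 16 + 4 + 1, so 39^85 = 39^64 × 39^16 × 39^4 × 39^1 ≡ 77 × 83 × 65 × 39 (mod 134)
Multiplying step by step:
  77 × 83 = 6391 ≡ 93 (mod 134)
  93 × 65 = 6045 ≡ 15 (mod 134)
  15 × 39 = 585 ≡ 49 (mod 134)
Result: 39^85 ≡ 49 (mod 134)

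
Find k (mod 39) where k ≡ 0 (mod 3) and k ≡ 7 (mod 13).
M = 3 × 13 = 39. M₁ = 13, y₁ ≡ 1 (mod 3). M₂ = 3, y₂ ≡ 9 (mod 13). k = 0×13×1 + 7×3×9 ≡ 33 (mod 39)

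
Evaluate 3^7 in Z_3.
3 ≡ 0 (mod 3). 7 = 4 + 2 + 1 (binary 111). Repeated squaring mod 3: 0^1 ≡ 0; 0^2 ≡ 0² = 0 ≡ 0; 0^4 ≡ 0² = 0 ≡ 0. Multiply: 3^7 ≡ 0^4 × 0^2 × 0^1 ≡ 0 × 0 × 0 (mod 3): 0 × 0 = 0 ≡ 0; 0 × 0 = 0 ≡ 0. So 3^7 ≡ 0 (mod 3).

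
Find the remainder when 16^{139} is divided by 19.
By Fermat: 16^{18} ≡ 1 (mod 19). 139 = 7×18 + 13. So 16^{139} ≡ 16^{13} ≡ 5 (mod 19)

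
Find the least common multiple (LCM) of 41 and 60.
2460

First find GCD(41, 60) using the Euclidean algorithm:
41 = 0 × 60 + 41
60 = 1 × 41 + 19
41 = 2 × 19 + 3
19 = 6 × 3 + 1
3 = 3 × 1 + 0
GCD(41, 60) = 1

LCM formula: LCM(a, b) = (a × b) / GCD(a, b)
LCM(41, 60) = (41 × 60) / 1
LCM(41, 60) = 2460 / 1
LCM(41, 60) = 2460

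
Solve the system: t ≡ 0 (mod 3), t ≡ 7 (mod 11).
M = 3 × 11 = 33. M₁ = 11, y₁ ≡ 2 (mod 3). M₂ = 3, y₂ ≡ 4 (mod 11). t = 0×11×2 + 7×3×4 ≡ 18 (mod 33)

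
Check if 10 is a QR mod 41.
By Euler's criterion: 10^{20} ≡ 1 (mod 41). Since this equals 1, 10 is a QR.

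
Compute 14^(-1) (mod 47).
14^(-1) ≡ 37 (mod 47). Verification: 14 × 37 = 518 ≡ 1 (mod 47)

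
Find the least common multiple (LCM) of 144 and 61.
8784

First find GCD(144, 61) using the Euclidean algorithm:
144 = 2 × 61 + 22
61 = 2 × 22 + 17
22 = 1 × 17 + 5
17 = 3 × 5 + 2
5 = 2 × 2 + 1
2 = 2 × 1 + 0
GCD(144, 61) = 1

LCM formula: LCM(a, b) = (a × b) / GCD(a, b)
LCM(144, 61) = (144 × 61) / 1
LCM(144, 61) = 8784 / 1
LCM(144, 61) = 8784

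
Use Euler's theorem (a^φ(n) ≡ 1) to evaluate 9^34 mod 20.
By Euler: 9^{8} ≡ 1 (mod 20) since gcd(9, 20) = 1. 34 = 4×8 + 2. So 9^{34} ≡ 9^{2} ≡ 1 (mod 20)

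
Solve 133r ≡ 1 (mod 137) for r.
133^(-1) ≡ 34 (mod 137). Verification: 133 × 34 = 4522 ≡ 1 (mod 137)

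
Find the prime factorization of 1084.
2^2 × 271

Divide by primes starting from smallest:
1084 ÷ 2 = 542
542 ÷ 2 = 271
271 ÷ 271 = 1

1084 = 2^2 × 271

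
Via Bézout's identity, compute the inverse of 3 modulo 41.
Extended GCD: 3(14) + 41(-1) = 1. So 3^(-1) ≡ 14 ≡ 14 (mod 41). Verify: 3 × 14 = 42 ≡ 1 (mod 41)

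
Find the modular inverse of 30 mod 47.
30^(-1) ≡ 11 (mod 47). Verification: 30 × 11 = 330 ≡ 1 (mod 47)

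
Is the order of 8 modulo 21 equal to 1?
No, the actual order is 2, not 1.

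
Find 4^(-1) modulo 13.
10

Using Extended Euclidean Algorithm:
gcd(4, 13) = 1
Bezout coefficients: 4 × -3 + 13 × 1 = 1
So 4 × -3 ≡ 1 (mod 13)
The inverse is -3 mod 13 = 10
Verification: 4 × 10 = 40 = 3 × 13 + 1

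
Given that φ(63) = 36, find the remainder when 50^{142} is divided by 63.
By Euler: 50^{36} ≡ 1 (mod 63) since gcd(50, 63) = 1. 142 = 3×36 + 34. So 50^{142} ≡ 50^{34} ≡ 22 (mod 63)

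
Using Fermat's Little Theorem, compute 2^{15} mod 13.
8

By Fermat's Little Theorem, a^(p-1) ≡ 1 (mod p) for prime p and gcd(a, p) = 1
Here p = 13, so 2^12 ≡ 1 (mod 13)
We can reduce the exponent: 15 mod 12 = 3
So 2^15 ≡ 2^3 (mod 13)
Computing: 2^3 mod 13 = 8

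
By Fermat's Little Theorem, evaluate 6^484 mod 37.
By Fermat: 6^{36} ≡ 1 (mod 37). 484 ≡ 16 (mod 36). So 6^{484} ≡ 6^{16} ≡ 1 (mod 37)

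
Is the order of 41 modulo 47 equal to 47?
No, the actual order is 46, not 47.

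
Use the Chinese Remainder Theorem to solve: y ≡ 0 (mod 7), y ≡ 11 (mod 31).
M = 7 × 31 = 217. M₁ = 31, y₁ ≡ 5 (mod 7). M₂ = 7, y₂ ≡ 9 (mod 31). y = 0×31×5 + 11×7×9 ≡ 42 (mod 217)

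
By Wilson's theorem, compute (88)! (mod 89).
By Wilson's theorem, (88)! ≡ -1 ≡ 88 (mod 89)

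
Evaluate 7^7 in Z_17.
7 = 4 + 2 + 1 (binary 111). Repeated squaring mod 17: 7^1 ≡ 7; 7^2 ≡ 7² = 49 ≡ 15; 7^4 ≡ 15² = 225 ≡ 4. Multiply: 7^7 = 7^4 × 7^2 × 7^1 ≡ 4 × 15 × 7 (mod 17): 4 × 15 = 60 ≡ 9; 9 × 7 = 63 ≡ 12. So 7^7 ≡ 12 (mod 17).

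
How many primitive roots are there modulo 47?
22

The number of primitive roots modulo p is φ(p-1) = φ(46)
φ(46) = 22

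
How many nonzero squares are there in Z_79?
For prime 79, there are (p-1)/2 = (79-1)/2 = 39 quadratic residues (excluding 0).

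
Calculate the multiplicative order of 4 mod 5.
Powers of 4 mod 5: 4^1≡4, 4^2≡1. Order = 2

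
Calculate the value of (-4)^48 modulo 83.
Using repeated squaring. (-4) ≡ 79 (mod 83). 48 = 32 + 16 (binary 110000). Repeated squaring mod 83: 79^1 ≡ 79; 79^2 ≡ 79² = 6241 ≡ 16; 79^4 ≡ 16² = 256 ≡ 7; 79^8 ≡ 7² = 49 ≡ 49; 79^16 ≡ 49² = 2401 ≡ 77; 79^32 ≡ 77² = 5929 ≡ 36. Multiply: (-4)^48 ≡ 79^32 × 79^16 ≡ 36 × 77 (mod 83): 36 × 77 = 2772 ≡ 33. So (-4)^48 ≡ 33 (mod 83).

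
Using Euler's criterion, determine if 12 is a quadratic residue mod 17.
By Euler's criterion: 12^{8} ≡ 16 (mod 17). Since this equals -1 (≡ 16), 12 is not a QR.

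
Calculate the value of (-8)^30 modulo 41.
Using repeated squaring. (-8) ≡ 33 (mod 41). 30 = 16 + 8 + 4 + 2 (binary 11110). Repeated squaring mod 41: 33^1 ≡ 33; 33^2 ≡ 33² = 1089 ≡ 23; 33^4 ≡ 23² = 529 ≡ 37; 33^8 ≡ 37² = 1369 ≡ 16; 33^16 ≡ 16² = 256 ≡ 10. Multiply: (-8)^30 ≡ 33^16 × 33^8 × 33^4 × 33^2 ≡ 10 × 16 × 37 × 23 (mod 41): 10 × 16 = 160 ≡ 37; 37 × 37 = 1369 ≡ 16; 16 × 23 = 368 ≡ 40. So (-8)^30 ≡ 40 (mod 41).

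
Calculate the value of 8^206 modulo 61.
Using Fermat: 8^{60} ≡ 1 (mod 61). 206 ≡ 26 (mod 60). So 8^{206} ≡ 8^{26} ≡ 27 (mod 61)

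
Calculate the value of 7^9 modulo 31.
9 = 8 + 1 (binary 1001). Repeated squaring mod 31: 7^1 ≡ 7; 7^2 ≡ 7² = 49 ≡ 18; 7^4 ≡ 18² = 324 ≡ 14; 7^8 ≡ 14² = 196 ≡ 10. Multiply: 7^9 = 7^8 × 7^1 ≡ 10 × 7 (mod 31): 10 × 7 = 70 ≡ 8. So 7^9 ≡ 8 (mod 31).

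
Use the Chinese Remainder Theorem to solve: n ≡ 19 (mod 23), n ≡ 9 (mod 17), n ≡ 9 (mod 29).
502

Using the Chinese Remainder Theorem:
M = product of moduli = 11339
For equation 1: M_1 = 493, 493 ≡ 10 (mod 23), inverse of 493 mod 23 is 7 (check: 10 × 7 = 70 ≡ 1 (mod 23))
For equation 2: M_2 = 667, 667 ≡ 4 (mod 17), inverse of 667 mod 17 is 13 (check: 4 × 13 = 52 ≡ 1 (mod 17))
For equation 3: M_3 = 391, 391 ≡ 14 (mod 29), inverse of 391 mod 29 is 27 (check: 14 × 27 = 378 ≡ 1 (mod 29))
Combine: n ≡ Σ r_i×M_i×(M_i⁻¹ mod m_i) = 19×493×7 + 9×667×13 + 9×391×27 = 65569 + 78039 + 95013 = 238621
238621 mod 11339 = 502
n ≡ 502 (mod 11339)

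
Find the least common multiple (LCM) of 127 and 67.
8509

First find GCD(127, 67) using the Euclidean algorithm:
127 = 1 × 67 + 60
67 = 1 × 60 + 7
60 = 8 × 7 + 4
7 = 1 × 4 + 3
4 = 1 × 3 + 1
3 = 3 × 1 + 0
GCD(127, 67) = 1

LCM formula: LCM(a, b) = (a × b) / GCD(a, b)
LCM(127, 67) = (127 × 67) / 1
LCM(127, 67) = 8509 / 1
LCM(127, 67) = 8509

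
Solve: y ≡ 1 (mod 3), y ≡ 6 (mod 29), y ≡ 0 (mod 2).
M = 3 × 29 × 2 = 174. M₁ = 58, y₁ ≡ 1 (mod 3). M₂ = 6, y₂ ≡ 5 (mod 29). M₃ = 87, y₃ ≡ 1 (mod 2). y = 1×58×1 + 6×6×5 + 0×87×1 ≡ 64 (mod 174)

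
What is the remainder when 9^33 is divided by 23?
Using Fermat: 9^{22} ≡ 1 (mod 23). 33 ≡ 11 (mod 22). So 9^{33} ≡ 9^{11} ≡ 1 (mod 23)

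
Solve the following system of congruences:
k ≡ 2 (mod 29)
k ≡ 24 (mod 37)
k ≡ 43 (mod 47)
16822

Using the Chinese Remainder Theorem:
M = product of moduli = 50431
For equation 1: M_1 = 1739, 1739 ≡ 28 (mod 29), inverse of 1739 mod 29 is 28 (check: 28 × 28 = 784 ≡ 1 (mod 29))
For equation 2: M_2 = 1363, 1363 ≡ 31 (mod 37), inverse of 1363 mod 37 is 6 (check: 31 × 6 = 186 ≡ 1 (mod 37))
For equation 3: M_3 = 1073, 1073 ≡ 39 (mod 47), inverse of 1073 mod 47 is 41 (check: 39 × 41 = 1599 ≡ 1 (mod 47))
Combine: k ≡ Σ r_i×M_i×(M_i⁻¹ mod m_i) = 2×1739×28 + 24×1363×6 + 43×1073×41 = 97384 + 196272 + 1891699 = 2185355
2185355 mod 50431 = 16822
k ≡ 16822 (mod 50431)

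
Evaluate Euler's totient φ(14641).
13310

Prime factorization: 14641 = 11^4
Using the formula φ(n) = n × Π(1 - 1/p) for each prime factor p:
φ(14641) = 14641 × (1 - 1/11)
φ(14641) = 13310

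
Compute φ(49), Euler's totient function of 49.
42

Prime factorization: 49 = 7^2
Using the formula φ(n) = n × Π(1 - 1/p) for each prime factor p:
φ(49) = 49 × (1 - 1/7)
φ(49) = 42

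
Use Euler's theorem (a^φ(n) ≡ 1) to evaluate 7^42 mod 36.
By Euler: 7^{12} ≡ 1 (mod 36) since gcd(7, 36) = 1. 42 = 3×12 + 6. So 7^{42} ≡ 7^{6} ≡ 1 (mod 36)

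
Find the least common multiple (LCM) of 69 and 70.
4830

First find GCD(69, 70) using the Euclidean algorithm:
69 = 0 × 70 + 69
70 = 1 × 69 + 1
69 = 69 × 1 + 0
GCD(69, 70) = 1

LCM formula: LCM(a, b) = (a × b) / GCD(a, b)
LCM(69, 70) = (69 × 70) / 1
LCM(69, 70) = 4830 / 1
LCM(69, 70) = 4830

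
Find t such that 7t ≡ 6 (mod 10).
8

Since gcd(7, 10) = 1 divides 6, a solution exists.
Multiply both sides by the inverse of 7 mod 10:
  7^(-1) mod 10 = 3
  x ≡ 3 × 6 ≡ 18 ≡ 8 (mod 10)
Verification: 7 × 8 = 56 = 5 × 10 + 6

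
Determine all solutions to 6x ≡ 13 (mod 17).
5

Since gcd(6, 17) = 1 divides 13, a solution exists.
Multiply both sides by the inverse of 6 mod 17:
  6^(-1) mod 17 = 3
  x ≡ 3 × 13 ≡ 39 ≡ 5 (mod 17)
Verification: 6 × 5 = 30 = 1 × 17 + 13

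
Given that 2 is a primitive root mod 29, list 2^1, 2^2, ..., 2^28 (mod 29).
g^1, g^2, ..., g^{28} mod 29: {2, 4, 8, 16, 3, 6, 12, 24, 19, 9, 18, 7, 14, 28, 27, 25, 21, 13, 26, 23, 17, 5, 10, 20, 11, 22, 15, 1}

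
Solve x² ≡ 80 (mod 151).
The square roots of 80 mod 151 are 69 and 82. Verify: 69² = 4761 ≡ 80 (mod 151)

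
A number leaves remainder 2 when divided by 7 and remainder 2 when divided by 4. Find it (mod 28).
M = 7 × 4 = 28. M₁ = 4, y₁ ≡ 2 (mod 7). M₂ = 7, y₂ ≡ 3 (mod 4). t = 2×4×2 + 2×7×3 ≡ 2 (mod 28)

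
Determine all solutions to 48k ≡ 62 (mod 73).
53

Since gcd(48, 73) = 1 divides 62, a solution exists.
Multiply both sides by the inverse of 48 mod 73:
  48^(-1) mod 73 = 35
  x ≡ 35 × 62 ≡ 2170 ≡ 53 (mod 73)
Verification: 48 × 53 = 2544 = 34 × 73 + 62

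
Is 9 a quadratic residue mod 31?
By Euler's criterion: 9^{15} ≡ 1 (mod 31). Since this equals 1, 9 is a QR.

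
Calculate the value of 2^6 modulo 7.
6 = 4 + 2 (binary 110). Repeated squaring mod 7: 2^1 ≡ 2; 2^2 ≡ 2² = 4 ≡ 4; 2^4 ≡ 4² = 16 ≡ 2. Multiply: 2^6 = 2^4 × 2^2 ≡ 2 × 4 (mod 7): 2 × 4 = 8 ≡ 1. So 2^6 ≡ 1 (mod 7).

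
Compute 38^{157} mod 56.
24

Using successive squaring:
Binary expansion of 157: 10011101
Powers of 38 mod 56 (each is the square of the previous):
  38^1 ≡ 38 (mod 56)
  38^2 ≡ 38² = 1444 ≡ 44 (mod 56)
  38^4 ≡ 44² = 1936 ≡ 32 (mod 56)
  38^8 ≡ 32² = 1024 ≡ 16 (mod 56)
  38^16 ≡ 16² = 256 ≡ 32 (mod 56)
  38^32 ≡ 32² = 1024 ≡ 16 (mod 56)
  38^64 ≡ 16² = 256 ≡ 32 (mod 56)
  38^128 ≡ 32² = 1024 ≡ 16 (mod 56)
157 = 128 + 16 + 8 + 4 + 1, so 38^157 = 38^128 × 38^16 × 38^8 × 38^4 × 38^1 ≡ 16 × 32 × 16 × 32 × 38 (mod 56)
Multiplying step by step:
  16 × 32 = 512 ≡ 8 (mod 56)
  8 × 16 = 128 ≡ 16 (mod 56)
  16 × 32 = 512 ≡ 8 (mod 56)
  8 × 38 = 304 ≡ 24 (mod 56)
Result: 38^157 ≡ 24 (mod 56)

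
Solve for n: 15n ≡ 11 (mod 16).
5

Since gcd(15, 16) = 1 divides 11, a solution exists.
Multiply both sides by the inverse of 15 mod 16:
  15^(-1) mod 16 = 15
  x ≡ 15 × 11 ≡ 165 ≡ 5 (mod 16)
Verification: 15 × 5 = 75 = 4 × 16 + 11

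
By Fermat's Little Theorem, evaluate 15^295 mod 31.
By Fermat: 15^{30} ≡ 1 (mod 31). 295 ≡ 25 (mod 30). So 15^{295} ≡ 15^{25} ≡ 30 (mod 31)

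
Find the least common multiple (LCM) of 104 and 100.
2600

First find GCD(104, 100) using the Euclidean algorithm:
104 = 1 × 100 + 4
100 = 25 × 4 + 0
GCD(104, 100) = 4

LCM formula: LCM(a, b) = (a × b) / GCD(a, b)
LCM(104, 100) = (104 × 100) / 4
LCM(104, 100) = 10400 / 4
LCM(104, 100) = 2600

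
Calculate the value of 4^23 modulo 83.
Using repeated squaring. 23 = 16 + 4 + 2 + 1 (binary 10111). Repeated squaring mod 83: 4^1 ≡ 4; 4^2 ≡ 4² = 16 ≡ 16; 4^4 ≡ 16² = 256 ≡ 7; 4^8 ≡ 7² = 49 ≡ 49; 4^16 ≡ 49² = 2401 ≡ 77. Multiply: 4^23 = 4^16 × 4^4 × 4^2 × 4^1 ≡ 77 × 7 × 16 × 4 (mod 83): 77 × 7 = 539 ≡ 41; 41 × 16 = 656 ≡ 75; 75 × 4 = 300 ≡ 51. So 4^23 ≡ 51 (mod 83).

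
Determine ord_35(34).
Powers of 34 mod 35: 34^1≡34, 34^2≡1. Order = 2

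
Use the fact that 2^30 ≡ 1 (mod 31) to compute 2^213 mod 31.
By Fermat: 2^{30} ≡ 1 (mod 31). 213 ≡ 3 (mod 30). So 2^{213} ≡ 2^{3} ≡ 8 (mod 31)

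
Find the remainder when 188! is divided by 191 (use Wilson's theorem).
(190)! = (188)! × (189) × (190) ≡ -1 (mod 191). So (188)! ≡ -1 × [(190)(189)]^(-1) ≡ 95 (mod 191)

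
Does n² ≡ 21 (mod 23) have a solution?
By Euler's criterion: 21^{11} ≡ 22 (mod 23). Since this equals -1 (≡ 22), 21 is not a QR.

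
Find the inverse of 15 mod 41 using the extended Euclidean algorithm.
Extended GCD: 15(11) + 41(-4) = 1. So 15^(-1) ≡ 11 ≡ 11 (mod 41). Verify: 15 × 11 = 165 ≡ 1 (mod 41)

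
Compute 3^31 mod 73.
Using repeated squaring. 31 = 16 + 8 + 4 + 2 + 1 (binary 11111). Repeated squaring mod 73: 3^1 ≡ 3; 3^2 ≡ 3² = 9 ≡ 9; 3^4 ≡ 9² = 81 ≡ 8; 3^8 ≡ 8² = 64 ≡ 64; 3^16 ≡ 64² = 4096 ≡ 8. Multiply: 3^31 = 3^16 × 3^8 × 3^4 × 3^2 × 3^1 ≡ 8 × 64 × 8 × 9 × 3 (mod 73): 8 × 64 = 512 ≡ 1; 1 × 8 = 8 ≡ 8; 8 × 9 = 72 ≡ 72; 72 × 3 = 216 ≡ 70. So 3^31 ≡ 70 (mod 73).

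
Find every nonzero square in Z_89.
QRs mod 89: {1, 2, 4, 5, 8, 9, 10, 11, 16, 17, 18, 20, 21, 22, 25, 32, 34, 36, 39, 40, 42, 44, 45, 47, 49, 50, 53, 55, 57, 64, 67, 68, 69, 71, 72, 73, 78, 79, 80, 81, 84, 85, 87, 88}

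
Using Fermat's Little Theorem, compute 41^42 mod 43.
By Fermat's Little Theorem, 41^{42} ≡ 1 (mod 43) since 43 is prime and gcd(41, 43) = 1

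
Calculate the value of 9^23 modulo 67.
Using repeated squaring. 23 = 16 + 4 + 2 + 1 (binary 10111). Repeated squaring mod 67: 9^1 ≡ 9; 9^2 ≡ 9² = 81 ≡ 14; 9^4 ≡ 14² = 196 ≡ 62; 9^8 ≡ 62² = 3844 ≡ 25; 9^16 ≡ 25² = 625 ≡ 22. Multiply: 9^23 = 9^16 × 9^4 × 9^2 × 9^1 ≡ 22 × 62 × 14 × 9 (mod 67): 22 × 62 = 1364 ≡ 24; 24 × 14 = 336 ≡ 1; 1 × 9 = 9 ≡ 9. So 9^23 ≡ 9 (mod 67).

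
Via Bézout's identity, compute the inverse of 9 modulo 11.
Extended GCD: 9(5) + 11(-4) = 1. So 9^(-1) ≡ 5 ≡ 5 (mod 11). Verify: 9 × 5 = 45 ≡ 1 (mod 11)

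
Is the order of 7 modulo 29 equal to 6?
No, the actual order is 7, not 6.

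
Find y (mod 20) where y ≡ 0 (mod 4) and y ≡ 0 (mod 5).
M = 4 × 5 = 20. M₁ = 5, y₁ ≡ 1 (mod 4). M₂ = 4, y₂ ≡ 4 (mod 5). y = 0×5×1 + 0×4×4 ≡ 0 (mod 20)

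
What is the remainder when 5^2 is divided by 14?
2 = 2 (binary 10). Repeated squaring mod 14: 5^1 ≡ 5; 5^2 ≡ 5² = 25 ≡ 11. So 5^2 ≡ 11 (mod 14).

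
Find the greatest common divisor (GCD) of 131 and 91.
1

Using the Euclidean algorithm:
131 = 1 × 91 + 40
91 = 2 × 40 + 11
40 = 3 × 11 + 7
11 = 1 × 7 + 4
7 = 1 × 4 + 3
4 = 1 × 3 + 1
3 = 3 × 1 + 0

GCD(131, 91) = 1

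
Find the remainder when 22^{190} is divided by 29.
By Fermat: 22^{28} ≡ 1 (mod 29). 190 = 6×28 + 22. So 22^{190} ≡ 22^{22} ≡ 7 (mod 29)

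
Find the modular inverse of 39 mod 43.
39^(-1) ≡ 32 (mod 43). Verification: 39 × 32 = 1248 ≡ 1 (mod 43)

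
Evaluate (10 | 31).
(10/31) = 10^{15} mod 31 = 1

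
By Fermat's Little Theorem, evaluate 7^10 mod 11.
By Fermat's Little Theorem, 7^{10} ≡ 1 (mod 11) since 11 is prime and gcd(7, 11) = 1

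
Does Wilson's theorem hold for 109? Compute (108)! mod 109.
(108)! mod 109 = 108. Since this equals -1 (mod 109), Wilson confirms 109 is prime.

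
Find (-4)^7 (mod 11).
(-4) ≡ 7 (mod 11). 7 = 4 + 2 + 1 (binary 111). Repeated squaring mod 11: 7^1 ≡ 7; 7^2 ≡ 7² = 49 ≡ 5; 7^4 ≡ 5² = 25 ≡ 3. Multiply: (-4)^7 ≡ 7^4 × 7^2 × 7^1 ≡ 3 × 5 × 7 (mod 11): 3 × 5 = 15 ≡ 4; 4 × 7 = 28 ≡ 6. So (-4)^7 ≡ 6 (mod 11).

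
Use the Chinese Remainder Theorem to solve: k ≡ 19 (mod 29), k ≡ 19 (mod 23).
19

Using the Chinese Remainder Theorem:
M = product of moduli = 667
For equation 1: M_1 = 23, 23 ≡ 23 (mod 29), inverse of 23 mod 29 is 24 (check: 23 × 24 = 552 ≡ 1 (mod 29))
For equation 2: M_2 = 29, 29 ≡ 6 (mod 23), inverse of 29 mod 23 is 4 (check: 6 × 4 = 24 ≡ 1 (mod 23))
Combine: k ≡ Σ r_i×M_i×(M_i⁻¹ mod m_i) = 19×23×24 + 19×29×4 = 10488 + 2204 = 12692
12692 mod 667 = 19
k ≡ 19 (mod 667)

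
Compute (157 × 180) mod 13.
11

(157 × 180) = 28260
28260 mod 13 = 11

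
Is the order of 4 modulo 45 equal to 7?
No, the actual order is 6, not 7.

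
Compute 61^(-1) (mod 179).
61^(-1) ≡ 135 (mod 179). Verification: 61 × 135 = 8235 ≡ 1 (mod 179)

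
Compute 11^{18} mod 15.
1

Using successive squaring:
Binary expansion of 18: 10010
Powers of 11 mod 15 (each is the square of the previous):
  11^1 ≡ 11 (mod 15)
  11^2 ≡ 11² = 121 ≡ 1 (mod 15)
  11^4 ≡ 1² = 1 ≡ 1 (mod 15)
  11^8 ≡ 1² = 1 ≡ 1 (mod 15)
  11^16 ≡ 1² = 1 ≡ 1 (mod 15)
18 = 16 + 2, so 11^18 = 11^16 × 11^2 ≡ 1 × 1 (mod 15)
Multiplying step by step:
  1 × 1 = 1 ≡ 1 (mod 15)
Result: 11^18 ≡ 1 (mod 15)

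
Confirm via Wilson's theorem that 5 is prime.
(4)! mod 5 = 4. Since this equals -1 (mod 5), Wilson confirms 5 is prime.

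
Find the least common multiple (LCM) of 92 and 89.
8188

First find GCD(92, 89) using the Euclidean algorithm:
92 = 1 × 89 + 3
89 = 29 × 3 + 2
3 = 1 × 2 + 1
2 = 2 × 1 + 0
GCD(92, 89) = 1

LCM formula: LCM(a, b) = (a × b) / GCD(a, b)
LCM(92, 89) = (92 × 89) / 1
LCM(92, 89) = 8188 / 1
LCM(92, 89) = 8188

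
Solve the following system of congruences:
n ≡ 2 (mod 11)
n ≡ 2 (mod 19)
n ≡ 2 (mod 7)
2

Using the Chinese Remainder Theorem:
M = product of moduli = 1463
For equation 1: M_1 = 133, 133 ≡ 1 (mod 11), inverse of 133 mod 11 is 1 (check: 1 × 1 = 1 ≡ 1 (mod 11))
For equation 2: M_2 = 77, 77 ≡ 1 (mod 19), inverse of 77 mod 19 is 1 (check: 1 × 1 = 1 ≡ 1 (mod 19))
For equation 3: M_3 = 209, 209 ≡ 6 (mod 7), inverse of 209 mod 7 is 6 (check: 6 × 6 = 36 ≡ 1 (mod 7))
Combine: n ≡ Σ r_i×M_i×(M_i⁻¹ mod m_i) = 2×133×1 + 2×77×1 + 2×209×6 = 266 + 154 + 2508 = 2928
2928 mod 1463 = 2
n ≡ 2 (mod 1463)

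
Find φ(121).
110

Prime factorization: 121 = 11^2
Using the formula φ(n) = n × Π(1 - 1/p) for each prime factor p:
φ(121) = 121 × (1 - 1/11)
φ(121) = 110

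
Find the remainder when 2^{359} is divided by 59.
By Fermat: 2^{58} ≡ 1 (mod 59). 359 = 6×58 + 11. So 2^{359} ≡ 2^{11} ≡ 42 (mod 59)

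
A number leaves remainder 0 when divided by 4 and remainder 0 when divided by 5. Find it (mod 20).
M = 4 × 5 = 20. M₁ = 5, y₁ ≡ 1 (mod 4). M₂ = 4, y₂ ≡ 4 (mod 5). n = 0×5×1 + 0×4×4 ≡ 0 (mod 20)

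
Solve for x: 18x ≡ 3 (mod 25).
21

Since gcd(18, 25) = 1 divides 3, a solution exists.
Multiply both sides by the inverse of 18 mod 25:
  18^(-1) mod 25 = 7
  x ≡ 7 × 3 ≡ 21 ≡ 21 (mod 25)
Verification: 18 × 21 = 378 = 15 × 25 + 3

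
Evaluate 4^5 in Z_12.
5 = 4 + 1 (binary 101). Repeated squaring mod 12: 4^1 ≡ 4; 4^2 ≡ 4² = 16 ≡ 4; 4^4 ≡ 4² = 16 ≡ 4. Multiply: 4^5 = 4^4 × 4^1 ≡ 4 × 4 (mod 12): 4 × 4 = 16 ≡ 4. So 4^5 ≡ 4 (mod 12).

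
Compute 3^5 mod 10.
5 = 4 + 1 (binary 101). Repeated squaring mod 10: 3^1 ≡ 3; 3^2 ≡ 3² = 9 ≡ 9; 3^4 ≡ 9² = 81 ≡ 1. Multiply: 3^5 = 3^4 × 3^1 ≡ 1 × 3 (mod 10): 1 × 3 = 3 ≡ 3. So 3^5 ≡ 3 (mod 10).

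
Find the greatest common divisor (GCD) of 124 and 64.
4

Using the Euclidean algorithm:
124 = 1 × 64 + 60
64 = 1 × 60 + 4
60 = 15 × 4 + 0

GCD(124, 64) = 4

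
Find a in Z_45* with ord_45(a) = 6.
34 has order 6 mod 45 since 34^{6} ≡ 1 (mod 45) and no smaller power works.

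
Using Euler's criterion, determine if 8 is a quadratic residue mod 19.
By Euler's criterion: 8^{9} ≡ 18 (mod 19). Since this equals -1 (≡ 18), 8 is not a QR.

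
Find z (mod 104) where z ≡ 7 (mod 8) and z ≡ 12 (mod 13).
M = 8 × 13 = 104. M₁ = 13, y₁ ≡ 5 (mod 8). M₂ = 8, y₂ ≡ 5 (mod 13). z = 7×13×5 + 12×8×5 ≡ 103 (mod 104)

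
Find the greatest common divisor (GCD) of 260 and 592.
4

Using the Euclidean algorithm:
260 = 0 × 592 + 260
592 = 2 × 260 + 72
260 = 3 × 72 + 44
72 = 1 × 44 + 28
44 = 1 × 28 + 16
28 = 1 × 16 + 12
16 = 1 × 12 + 4
12 = 3 × 4 + 0

GCD(260, 592) = 4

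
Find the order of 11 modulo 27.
Powers of 11 mod 27: 11^1≡11, 11^2≡13, 11^3≡8, 11^4≡7, 11^5≡23, 11^6≡10, 11^7≡2, 11^8≡22, 11^9≡26, 11^10≡16, 11^11≡14, 11^12≡19, 11^13≡20, 11^14≡4, 11^15≡17, 11^16≡25, 11^17≡5, 11^18≡1. Order = 18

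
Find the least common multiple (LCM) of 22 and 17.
374

First find GCD(22, 17) using the Euclidean algorithm:
22 = 1 × 17 + 5
17 = 3 × 5 + 2
5 = 2 × 2 + 1
2 = 2 × 1 + 0
GCD(22, 17) = 1

LCM formula: LCM(a, b) = (a × b) / GCD(a, b)
LCM(22, 17) = (22 × 17) / 1
LCM(22, 17) = 374 / 1
LCM(22, 17) = 374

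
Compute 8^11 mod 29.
Using repeated squaring. 11 = 8 + 2 + 1 (binary 1011). Repeated squaring mod 29: 8^1 ≡ 8; 8^2 ≡ 8² = 64 ≡ 6; 8^4 ≡ 6² = 36 ≡ 7; 8^8 ≡ 7² = 49 ≡ 20. Multiply: 8^11 = 8^8 × 8^2 × 8^1 ≡ 20 × 6 × 8 (mod 29): 20 × 6 = 120 ≡ 4; 4 × 8 = 32 ≡ 3. So 8^11 ≡ 3 (mod 29).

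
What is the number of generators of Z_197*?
Number of primitive roots mod 197 = φ(196) = 84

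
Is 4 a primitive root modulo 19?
No

To verify, check if 4^(18/q) ≢ 1 (mod 19) for each prime divisor q of 18
Divisors of 18 = 18: [1, 2, 3, 6, 9, 18]
  4^(18/2) = 4^9 ≡ 1 (mod 19)
  4^(18/3) = 4^6 ≡ 11 (mod 19)
Conclusion: 4 is not a primitive root modulo 19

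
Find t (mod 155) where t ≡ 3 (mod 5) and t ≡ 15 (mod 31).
M = 5 × 31 = 155. M₁ = 31, y₁ ≡ 1 (mod 5). M₂ = 5, y₂ ≡ 25 (mod 31). t = 3×31×1 + 15×5×25 ≡ 108 (mod 155)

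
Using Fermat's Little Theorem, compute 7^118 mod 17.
By Fermat: 7^{16} ≡ 1 (mod 17). 118 = 7×16 + 6. So 7^{118} ≡ 7^{6} ≡ 9 (mod 17)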